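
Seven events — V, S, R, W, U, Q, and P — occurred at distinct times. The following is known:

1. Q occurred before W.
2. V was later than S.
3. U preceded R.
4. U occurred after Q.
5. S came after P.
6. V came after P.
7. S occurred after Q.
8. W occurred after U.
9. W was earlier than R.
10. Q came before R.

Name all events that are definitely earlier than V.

P, Q, S

Directly stated before V: P and S.
Q reaches V via Q → S → V.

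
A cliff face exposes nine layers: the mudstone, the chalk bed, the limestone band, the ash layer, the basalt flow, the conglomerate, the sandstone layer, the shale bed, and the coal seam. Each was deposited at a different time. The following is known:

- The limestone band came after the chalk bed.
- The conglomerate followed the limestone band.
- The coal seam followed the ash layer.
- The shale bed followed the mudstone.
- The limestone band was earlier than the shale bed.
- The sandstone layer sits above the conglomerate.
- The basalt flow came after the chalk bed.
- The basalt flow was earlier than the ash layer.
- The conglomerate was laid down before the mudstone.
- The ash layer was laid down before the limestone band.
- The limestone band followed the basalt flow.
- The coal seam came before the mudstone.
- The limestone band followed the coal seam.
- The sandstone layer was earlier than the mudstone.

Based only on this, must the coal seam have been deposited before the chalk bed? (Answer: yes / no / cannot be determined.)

Tracing the constraints gives the chalk bed → the basalt flow → the ash layer → the coal seam, so the chalk bed must come before the coal seam.
That means the coal seam cannot be before the chalk bed.

no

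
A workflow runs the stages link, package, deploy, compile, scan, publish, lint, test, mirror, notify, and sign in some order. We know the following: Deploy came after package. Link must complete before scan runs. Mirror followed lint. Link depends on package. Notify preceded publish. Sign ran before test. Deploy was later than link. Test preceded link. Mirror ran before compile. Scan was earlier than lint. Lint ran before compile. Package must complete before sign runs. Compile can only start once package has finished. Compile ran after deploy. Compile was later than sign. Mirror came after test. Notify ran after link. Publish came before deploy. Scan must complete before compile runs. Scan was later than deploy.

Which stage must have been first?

Package has a chain of constraints placing it before every other stage, so package must be first.

package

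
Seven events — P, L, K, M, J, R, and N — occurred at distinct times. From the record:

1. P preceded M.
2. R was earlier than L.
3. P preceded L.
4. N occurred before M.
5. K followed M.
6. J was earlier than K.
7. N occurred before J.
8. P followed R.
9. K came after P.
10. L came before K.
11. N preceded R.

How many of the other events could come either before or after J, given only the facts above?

Forced before J: N; forced after J: K.
That leaves L, M, P, and R with no forced order relative to J — 4.

4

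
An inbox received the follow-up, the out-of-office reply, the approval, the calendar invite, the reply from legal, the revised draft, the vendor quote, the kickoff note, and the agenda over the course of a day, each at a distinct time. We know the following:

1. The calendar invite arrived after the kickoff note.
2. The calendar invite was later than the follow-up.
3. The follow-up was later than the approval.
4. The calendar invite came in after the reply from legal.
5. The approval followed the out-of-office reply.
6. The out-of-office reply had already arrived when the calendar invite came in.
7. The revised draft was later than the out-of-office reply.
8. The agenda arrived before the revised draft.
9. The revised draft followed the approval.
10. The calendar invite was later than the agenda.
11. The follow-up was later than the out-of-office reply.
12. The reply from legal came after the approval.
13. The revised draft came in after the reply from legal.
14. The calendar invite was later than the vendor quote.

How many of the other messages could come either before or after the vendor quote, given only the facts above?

7

Forced after the vendor quote: the calendar invite.
That leaves the agenda, the approval, the follow-up, the kickoff note, the out-of-office reply, the reply from legal, and the revised draft with no forced order relative to the vendor quote — 7.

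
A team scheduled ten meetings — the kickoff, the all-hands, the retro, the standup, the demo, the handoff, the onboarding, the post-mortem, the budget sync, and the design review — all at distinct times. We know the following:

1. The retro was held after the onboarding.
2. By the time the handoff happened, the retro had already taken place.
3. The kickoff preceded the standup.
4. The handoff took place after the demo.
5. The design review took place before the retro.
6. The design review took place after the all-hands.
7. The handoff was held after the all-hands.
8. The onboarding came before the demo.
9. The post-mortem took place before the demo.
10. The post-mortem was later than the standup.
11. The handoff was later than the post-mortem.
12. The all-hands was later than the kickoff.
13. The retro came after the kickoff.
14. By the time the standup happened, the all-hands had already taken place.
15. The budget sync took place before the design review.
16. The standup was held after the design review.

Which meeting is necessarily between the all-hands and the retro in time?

the design review

Tracing the constraints gives the all-hands → the design review → the retro, so the design review sits after the all-hands and before the retro.
No other meeting is forced both after the all-hands and before the retro.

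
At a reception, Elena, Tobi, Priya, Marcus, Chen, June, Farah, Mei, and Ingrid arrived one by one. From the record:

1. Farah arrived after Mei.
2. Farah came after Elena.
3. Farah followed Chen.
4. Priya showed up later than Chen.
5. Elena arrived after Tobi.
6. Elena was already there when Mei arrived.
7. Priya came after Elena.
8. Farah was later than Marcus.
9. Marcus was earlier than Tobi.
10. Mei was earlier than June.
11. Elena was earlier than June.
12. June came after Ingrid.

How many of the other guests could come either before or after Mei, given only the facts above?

3

Forced before Mei: Elena, Marcus, and Tobi; forced after Mei: Farah and June.
That leaves Chen, Ingrid, and Priya with no forced order relative to Mei — 3.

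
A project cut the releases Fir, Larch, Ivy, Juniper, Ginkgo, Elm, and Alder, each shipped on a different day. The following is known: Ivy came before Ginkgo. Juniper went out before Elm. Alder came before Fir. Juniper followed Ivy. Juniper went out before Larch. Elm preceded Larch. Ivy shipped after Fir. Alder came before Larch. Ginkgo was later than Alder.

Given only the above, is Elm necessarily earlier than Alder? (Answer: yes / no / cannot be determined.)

Tracing the constraints gives Alder → Fir → Ivy → Juniper → Elm, so Alder must come before Elm.
That means Elm cannot be before Alder.

no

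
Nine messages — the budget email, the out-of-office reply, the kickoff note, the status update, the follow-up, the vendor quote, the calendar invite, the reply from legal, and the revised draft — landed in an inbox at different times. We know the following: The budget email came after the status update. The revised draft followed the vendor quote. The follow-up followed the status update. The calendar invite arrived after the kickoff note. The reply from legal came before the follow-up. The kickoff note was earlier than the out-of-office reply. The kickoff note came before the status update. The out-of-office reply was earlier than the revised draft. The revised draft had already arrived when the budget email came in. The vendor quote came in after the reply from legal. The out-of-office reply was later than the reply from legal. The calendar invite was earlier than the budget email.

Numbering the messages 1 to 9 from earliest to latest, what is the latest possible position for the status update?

The status update must come before the budget email and the follow-up — 2 messages forced after it.
Everything else can be placed before the status update in some valid order, so the status update can sit as late as position 9 − 2 = 7.

7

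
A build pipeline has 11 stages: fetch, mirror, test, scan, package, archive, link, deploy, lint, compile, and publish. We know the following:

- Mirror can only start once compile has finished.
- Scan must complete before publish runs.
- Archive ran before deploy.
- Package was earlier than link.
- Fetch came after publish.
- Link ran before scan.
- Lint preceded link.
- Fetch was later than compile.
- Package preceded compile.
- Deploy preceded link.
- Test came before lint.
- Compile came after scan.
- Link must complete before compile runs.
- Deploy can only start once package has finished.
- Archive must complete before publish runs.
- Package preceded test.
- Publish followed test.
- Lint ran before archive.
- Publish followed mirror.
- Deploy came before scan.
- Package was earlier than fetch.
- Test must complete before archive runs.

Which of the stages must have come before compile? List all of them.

Directly stated before compile: link, package, and scan.
Archive reaches compile via archive → deploy → link → compile.
Deploy reaches compile via deploy → link → compile.
Lint reaches compile via lint → link → compile.
Likewise test reaches compile by chaining the stated constraints.
No chain forces publish (or any of the others) ahead of compile.

archive, deploy, link, lint, package, scan, test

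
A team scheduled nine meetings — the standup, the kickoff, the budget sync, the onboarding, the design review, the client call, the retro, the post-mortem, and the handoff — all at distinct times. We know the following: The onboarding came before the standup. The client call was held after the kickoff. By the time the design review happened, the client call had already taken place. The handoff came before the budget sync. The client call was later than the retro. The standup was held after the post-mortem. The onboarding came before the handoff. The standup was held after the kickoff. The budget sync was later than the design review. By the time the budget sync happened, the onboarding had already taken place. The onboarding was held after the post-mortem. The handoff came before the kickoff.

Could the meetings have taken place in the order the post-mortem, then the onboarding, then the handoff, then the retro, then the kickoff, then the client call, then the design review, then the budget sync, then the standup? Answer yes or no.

yes

Check each stated constraint against the proposed order — e.g. the onboarding is ahead of the standup; the post-mortem is ahead of the standup. Every pair is in the required order; nothing is violated.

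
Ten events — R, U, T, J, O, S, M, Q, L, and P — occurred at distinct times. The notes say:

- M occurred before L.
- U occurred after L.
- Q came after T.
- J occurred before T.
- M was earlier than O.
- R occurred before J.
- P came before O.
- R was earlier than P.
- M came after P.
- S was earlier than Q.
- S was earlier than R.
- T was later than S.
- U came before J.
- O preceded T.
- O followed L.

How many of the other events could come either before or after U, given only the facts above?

Forced before U: L, M, P, R, and S; forced after U: J, Q, and T.
That leaves O with no forced order relative to U — 1.

1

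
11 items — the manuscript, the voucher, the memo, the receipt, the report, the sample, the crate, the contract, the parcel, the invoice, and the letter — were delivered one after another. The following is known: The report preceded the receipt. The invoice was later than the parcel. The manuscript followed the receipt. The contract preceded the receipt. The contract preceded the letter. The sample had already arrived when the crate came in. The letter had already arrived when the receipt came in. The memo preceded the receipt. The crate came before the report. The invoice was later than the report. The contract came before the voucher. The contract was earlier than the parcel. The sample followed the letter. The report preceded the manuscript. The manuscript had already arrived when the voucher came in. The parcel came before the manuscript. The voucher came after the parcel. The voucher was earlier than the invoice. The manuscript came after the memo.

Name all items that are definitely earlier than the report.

the contract, the crate, the letter, the sample

Directly stated before the report: the crate.
The contract reaches the report via the contract → the letter → the sample → the crate → the report.
The letter reaches the report via the letter → the sample → the crate → the report.
The sample reaches the report via the sample → the crate → the report.
No chain forces the memo (or any of the others) ahead of the report.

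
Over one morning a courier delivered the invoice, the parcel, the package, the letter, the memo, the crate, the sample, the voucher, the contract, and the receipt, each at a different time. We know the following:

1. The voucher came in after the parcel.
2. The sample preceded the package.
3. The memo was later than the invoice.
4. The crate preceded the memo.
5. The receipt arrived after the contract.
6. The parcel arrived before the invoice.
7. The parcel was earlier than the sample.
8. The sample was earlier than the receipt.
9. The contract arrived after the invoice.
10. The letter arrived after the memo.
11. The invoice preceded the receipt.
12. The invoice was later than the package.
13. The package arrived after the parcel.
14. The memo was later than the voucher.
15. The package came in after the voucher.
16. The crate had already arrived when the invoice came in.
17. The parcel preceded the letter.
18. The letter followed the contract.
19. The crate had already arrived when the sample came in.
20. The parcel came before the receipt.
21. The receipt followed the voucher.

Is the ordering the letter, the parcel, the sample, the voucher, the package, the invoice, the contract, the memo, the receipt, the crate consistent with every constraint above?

no

The constraints require the memo before the letter, but in the proposed sequence the letter appears ahead of the memo. That one violation is enough.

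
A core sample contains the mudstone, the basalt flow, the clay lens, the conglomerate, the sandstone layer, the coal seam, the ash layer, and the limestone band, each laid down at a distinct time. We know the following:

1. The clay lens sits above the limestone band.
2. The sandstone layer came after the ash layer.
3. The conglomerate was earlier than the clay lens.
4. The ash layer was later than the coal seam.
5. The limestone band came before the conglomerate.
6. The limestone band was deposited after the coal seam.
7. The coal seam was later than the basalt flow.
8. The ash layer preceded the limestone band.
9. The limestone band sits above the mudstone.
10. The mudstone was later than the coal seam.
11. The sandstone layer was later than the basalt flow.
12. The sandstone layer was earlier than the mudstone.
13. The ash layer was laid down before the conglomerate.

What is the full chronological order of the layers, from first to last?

the basalt flow, the coal seam, the ash layer, the sandstone layer, the mudstone, the limestone band, the conglomerate, the clay lens

The constraints fix every adjacent pair, so only one ordering works:
the basalt flow → the coal seam → the ash layer → the sandstone layer → the mudstone → the limestone band → the conglomerate → the clay lens.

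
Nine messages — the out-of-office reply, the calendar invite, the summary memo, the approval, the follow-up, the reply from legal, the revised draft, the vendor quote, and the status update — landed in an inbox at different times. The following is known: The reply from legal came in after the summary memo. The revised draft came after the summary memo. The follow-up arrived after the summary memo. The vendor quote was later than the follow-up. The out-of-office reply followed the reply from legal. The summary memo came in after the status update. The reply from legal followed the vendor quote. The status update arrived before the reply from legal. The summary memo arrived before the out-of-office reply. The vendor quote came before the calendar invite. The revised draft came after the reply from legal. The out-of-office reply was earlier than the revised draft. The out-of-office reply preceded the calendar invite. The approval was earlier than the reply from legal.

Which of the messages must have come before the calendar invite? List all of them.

Directly stated before the calendar invite: the out-of-office reply and the vendor quote.
The approval reaches the calendar invite via the approval → the reply from legal → the out-of-office reply → the calendar invite.
The follow-up reaches the calendar invite via the follow-up → the vendor quote → the calendar invite.
The reply from legal reaches the calendar invite via the reply from legal → the out-of-office reply → the calendar invite.
Likewise the status update and the summary memo each reach the calendar invite by chaining the stated constraints.

the approval, the follow-up, the out-of-office reply, the reply from legal, the status update, the summary memo, the vendor quote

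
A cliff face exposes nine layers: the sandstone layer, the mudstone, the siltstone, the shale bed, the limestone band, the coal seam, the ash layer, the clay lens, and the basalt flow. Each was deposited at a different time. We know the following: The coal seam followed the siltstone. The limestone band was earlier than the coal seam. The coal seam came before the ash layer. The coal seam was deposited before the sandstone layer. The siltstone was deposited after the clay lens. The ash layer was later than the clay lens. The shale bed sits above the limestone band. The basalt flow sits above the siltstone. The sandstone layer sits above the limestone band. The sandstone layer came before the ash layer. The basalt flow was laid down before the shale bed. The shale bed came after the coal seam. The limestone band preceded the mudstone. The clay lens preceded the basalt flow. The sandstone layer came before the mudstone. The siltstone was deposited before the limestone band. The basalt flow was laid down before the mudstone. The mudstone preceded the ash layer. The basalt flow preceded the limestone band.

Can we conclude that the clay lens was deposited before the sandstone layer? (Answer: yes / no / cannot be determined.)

yes

Chain the constraints: the clay lens → the siltstone → the coal seam → the sandstone layer. Each link is directly stated, so the clay lens comes before the sandstone layer.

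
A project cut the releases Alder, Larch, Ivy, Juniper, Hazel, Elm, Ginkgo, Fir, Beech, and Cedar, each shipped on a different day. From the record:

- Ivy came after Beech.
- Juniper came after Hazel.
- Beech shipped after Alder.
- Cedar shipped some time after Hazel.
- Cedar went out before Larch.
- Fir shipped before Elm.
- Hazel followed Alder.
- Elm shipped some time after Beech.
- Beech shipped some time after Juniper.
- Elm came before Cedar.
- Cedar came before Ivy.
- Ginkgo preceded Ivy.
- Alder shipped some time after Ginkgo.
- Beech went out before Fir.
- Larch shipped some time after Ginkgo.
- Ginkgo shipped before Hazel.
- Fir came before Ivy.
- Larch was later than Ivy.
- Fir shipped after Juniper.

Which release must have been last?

Larch

Every other release has a chain of constraints placing it before Larch, so Larch is last.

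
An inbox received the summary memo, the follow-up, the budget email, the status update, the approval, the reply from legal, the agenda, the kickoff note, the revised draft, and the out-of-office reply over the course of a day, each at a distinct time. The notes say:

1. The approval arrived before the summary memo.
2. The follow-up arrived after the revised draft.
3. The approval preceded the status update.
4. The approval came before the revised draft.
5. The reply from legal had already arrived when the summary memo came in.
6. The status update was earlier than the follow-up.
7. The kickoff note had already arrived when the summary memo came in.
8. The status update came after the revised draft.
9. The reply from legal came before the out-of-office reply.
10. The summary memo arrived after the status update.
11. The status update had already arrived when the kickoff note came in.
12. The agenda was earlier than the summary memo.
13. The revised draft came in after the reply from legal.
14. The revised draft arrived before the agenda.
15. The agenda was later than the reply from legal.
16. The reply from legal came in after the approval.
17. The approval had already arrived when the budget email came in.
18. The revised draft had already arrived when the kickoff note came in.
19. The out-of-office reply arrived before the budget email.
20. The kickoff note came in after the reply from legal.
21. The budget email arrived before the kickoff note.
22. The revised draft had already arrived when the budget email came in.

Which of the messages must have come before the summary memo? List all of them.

the agenda, the approval, the budget email, the kickoff note, the out-of-office reply, the reply from legal, the revised draft, the status update

Directly stated before the summary memo: the agenda, the approval, the kickoff note, the reply from legal, and the status update.
The budget email reaches the summary memo via the budget email → the kickoff note → the summary memo.
The out-of-office reply reaches the summary memo via the out-of-office reply → the budget email → the kickoff note → the summary memo.
The revised draft reaches the summary memo via the revised draft → the kickoff note → the summary memo.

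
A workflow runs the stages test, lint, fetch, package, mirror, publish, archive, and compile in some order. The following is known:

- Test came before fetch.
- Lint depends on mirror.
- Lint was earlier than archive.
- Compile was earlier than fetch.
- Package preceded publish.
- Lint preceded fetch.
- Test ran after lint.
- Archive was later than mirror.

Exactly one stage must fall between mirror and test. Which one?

Tracing the constraints gives mirror → lint → test, so lint sits after mirror and before test.
No other stage is forced both after mirror and before test.

lint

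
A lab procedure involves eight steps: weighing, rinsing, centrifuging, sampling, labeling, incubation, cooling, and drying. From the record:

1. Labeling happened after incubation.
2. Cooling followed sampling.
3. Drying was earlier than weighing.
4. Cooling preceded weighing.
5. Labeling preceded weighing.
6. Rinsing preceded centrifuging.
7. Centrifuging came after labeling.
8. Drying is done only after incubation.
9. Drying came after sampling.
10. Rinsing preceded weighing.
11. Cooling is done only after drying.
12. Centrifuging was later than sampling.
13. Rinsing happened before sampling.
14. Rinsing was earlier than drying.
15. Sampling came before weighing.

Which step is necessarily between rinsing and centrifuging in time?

sampling

Tracing the constraints gives rinsing → sampling → centrifuging, so sampling sits after rinsing and before centrifuging.
No other step is forced both after rinsing and before centrifuging.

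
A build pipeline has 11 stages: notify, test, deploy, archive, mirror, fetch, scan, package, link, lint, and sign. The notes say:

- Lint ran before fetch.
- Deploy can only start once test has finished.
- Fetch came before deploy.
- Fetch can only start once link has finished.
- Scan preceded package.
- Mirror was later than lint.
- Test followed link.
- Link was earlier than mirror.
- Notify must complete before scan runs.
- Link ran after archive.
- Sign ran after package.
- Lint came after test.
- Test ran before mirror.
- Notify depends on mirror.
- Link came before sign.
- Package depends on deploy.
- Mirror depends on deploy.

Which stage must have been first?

Archive has a chain of constraints placing it before every other stage, so archive must be first.

archive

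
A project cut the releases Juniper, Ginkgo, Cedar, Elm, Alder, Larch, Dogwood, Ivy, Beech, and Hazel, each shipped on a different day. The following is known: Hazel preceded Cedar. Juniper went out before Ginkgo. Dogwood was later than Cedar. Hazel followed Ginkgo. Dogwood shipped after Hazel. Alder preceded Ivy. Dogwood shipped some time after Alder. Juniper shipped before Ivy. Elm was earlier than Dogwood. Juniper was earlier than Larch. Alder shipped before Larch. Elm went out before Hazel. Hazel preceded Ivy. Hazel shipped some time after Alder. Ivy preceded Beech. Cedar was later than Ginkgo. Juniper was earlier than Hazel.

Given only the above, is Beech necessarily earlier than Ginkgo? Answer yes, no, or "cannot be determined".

Tracing the constraints gives Ginkgo → Hazel → Ivy → Beech, so Ginkgo must come before Beech.
That means Beech cannot be before Ginkgo.

no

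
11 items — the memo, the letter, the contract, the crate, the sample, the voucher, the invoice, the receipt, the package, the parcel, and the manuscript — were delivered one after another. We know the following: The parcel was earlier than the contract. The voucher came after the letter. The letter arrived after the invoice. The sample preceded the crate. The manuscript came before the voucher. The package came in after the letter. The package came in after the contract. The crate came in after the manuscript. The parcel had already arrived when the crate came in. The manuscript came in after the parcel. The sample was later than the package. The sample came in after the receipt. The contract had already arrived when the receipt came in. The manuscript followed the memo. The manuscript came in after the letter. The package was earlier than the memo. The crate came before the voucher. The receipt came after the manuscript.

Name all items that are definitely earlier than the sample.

the contract, the invoice, the letter, the manuscript, the memo, the package, the parcel, the receipt

Directly stated before the sample: the package and the receipt.
The contract reaches the sample via the contract → the receipt → the sample.
The invoice reaches the sample via the invoice → the letter → the package → the sample.
The letter reaches the sample via the letter → the package → the sample.
Likewise the manuscript, the memo, and the parcel each reach the sample by chaining the stated constraints.
No chain forces the crate (or any of the others) ahead of the sample.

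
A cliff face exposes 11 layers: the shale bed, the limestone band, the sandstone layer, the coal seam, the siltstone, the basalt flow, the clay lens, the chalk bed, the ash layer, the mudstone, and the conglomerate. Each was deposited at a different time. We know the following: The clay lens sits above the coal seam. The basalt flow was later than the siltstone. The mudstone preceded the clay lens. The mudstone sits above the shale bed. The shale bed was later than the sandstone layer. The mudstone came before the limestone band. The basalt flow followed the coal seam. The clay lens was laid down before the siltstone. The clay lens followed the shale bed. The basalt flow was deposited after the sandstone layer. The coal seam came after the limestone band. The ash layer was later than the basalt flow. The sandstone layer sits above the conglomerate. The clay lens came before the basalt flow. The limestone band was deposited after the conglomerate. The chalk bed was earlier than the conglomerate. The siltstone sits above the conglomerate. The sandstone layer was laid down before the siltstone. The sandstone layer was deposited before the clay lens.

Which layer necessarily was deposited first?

The chalk bed has a chain of constraints placing it before every other layer, so the chalk bed must be first.

the chalk bed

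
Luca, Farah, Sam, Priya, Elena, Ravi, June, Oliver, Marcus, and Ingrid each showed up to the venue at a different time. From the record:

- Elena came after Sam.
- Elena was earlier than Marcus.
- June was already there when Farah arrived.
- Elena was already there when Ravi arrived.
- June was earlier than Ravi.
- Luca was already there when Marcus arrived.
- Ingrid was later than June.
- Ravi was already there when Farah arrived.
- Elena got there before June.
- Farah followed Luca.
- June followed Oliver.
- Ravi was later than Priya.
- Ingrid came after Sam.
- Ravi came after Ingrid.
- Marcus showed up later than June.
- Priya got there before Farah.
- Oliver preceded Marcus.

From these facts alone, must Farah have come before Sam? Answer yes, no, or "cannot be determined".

no

Tracing the constraints gives Sam → Ingrid → Ravi → Farah, so Sam must come before Farah.
That means Farah cannot be before Sam.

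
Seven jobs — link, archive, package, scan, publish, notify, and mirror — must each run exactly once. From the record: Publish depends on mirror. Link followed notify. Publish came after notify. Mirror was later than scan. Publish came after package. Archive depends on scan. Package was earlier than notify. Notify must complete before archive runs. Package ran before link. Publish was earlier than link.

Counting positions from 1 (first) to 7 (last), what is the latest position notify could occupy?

4

Notify must come before archive, link, and publish — 3 stages forced after it.
Everything else can be placed before notify in some valid order, so notify can sit as late as position 7 − 3 = 4.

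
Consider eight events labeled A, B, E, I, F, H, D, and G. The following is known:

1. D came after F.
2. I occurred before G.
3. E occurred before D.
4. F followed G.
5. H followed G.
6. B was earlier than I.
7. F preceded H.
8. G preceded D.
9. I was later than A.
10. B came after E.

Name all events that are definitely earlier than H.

Directly stated before H: F and G.
A reaches H via A → I → G → H.
B reaches H via B → I → G → H.
E reaches H via E → B → I → G → H.
Likewise I reaches H by chaining the stated constraints.

A, B, E, F, G, I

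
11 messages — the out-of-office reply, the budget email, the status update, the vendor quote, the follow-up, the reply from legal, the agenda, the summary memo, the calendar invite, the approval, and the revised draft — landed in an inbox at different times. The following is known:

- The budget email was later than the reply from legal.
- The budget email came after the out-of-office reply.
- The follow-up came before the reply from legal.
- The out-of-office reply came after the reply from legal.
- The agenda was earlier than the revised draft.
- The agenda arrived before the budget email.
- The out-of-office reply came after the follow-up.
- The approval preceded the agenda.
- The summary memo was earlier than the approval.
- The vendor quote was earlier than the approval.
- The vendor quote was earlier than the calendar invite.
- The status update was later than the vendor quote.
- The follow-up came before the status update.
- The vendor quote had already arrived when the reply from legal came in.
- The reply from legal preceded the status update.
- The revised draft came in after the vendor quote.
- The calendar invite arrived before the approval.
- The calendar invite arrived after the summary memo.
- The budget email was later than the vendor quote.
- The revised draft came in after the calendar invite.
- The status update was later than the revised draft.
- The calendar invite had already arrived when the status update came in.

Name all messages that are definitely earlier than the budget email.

the agenda, the approval, the calendar invite, the follow-up, the out-of-office reply, the reply from legal, the summary memo, the vendor quote

Directly stated before the budget email: the agenda, the out-of-office reply, the reply from legal, and the vendor quote.
The approval reaches the budget email via the approval → the agenda → the budget email.
The calendar invite reaches the budget email via the calendar invite → the approval → the agenda → the budget email.
The follow-up reaches the budget email via the follow-up → the reply from legal → the budget email.
Likewise the summary memo reaches the budget email by chaining the stated constraints.
No chain forces the status update (or any of the others) ahead of the budget email.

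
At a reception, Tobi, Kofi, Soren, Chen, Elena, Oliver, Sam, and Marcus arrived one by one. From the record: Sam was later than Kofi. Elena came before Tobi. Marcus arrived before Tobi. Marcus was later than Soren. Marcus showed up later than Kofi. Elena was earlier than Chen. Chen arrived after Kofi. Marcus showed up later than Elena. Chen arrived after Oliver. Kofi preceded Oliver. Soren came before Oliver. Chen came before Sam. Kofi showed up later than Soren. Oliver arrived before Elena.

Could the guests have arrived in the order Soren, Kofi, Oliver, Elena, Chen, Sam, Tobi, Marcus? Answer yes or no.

The constraints require Marcus before Tobi, but in the proposed sequence Tobi appears ahead of Marcus. That one violation is enough.

no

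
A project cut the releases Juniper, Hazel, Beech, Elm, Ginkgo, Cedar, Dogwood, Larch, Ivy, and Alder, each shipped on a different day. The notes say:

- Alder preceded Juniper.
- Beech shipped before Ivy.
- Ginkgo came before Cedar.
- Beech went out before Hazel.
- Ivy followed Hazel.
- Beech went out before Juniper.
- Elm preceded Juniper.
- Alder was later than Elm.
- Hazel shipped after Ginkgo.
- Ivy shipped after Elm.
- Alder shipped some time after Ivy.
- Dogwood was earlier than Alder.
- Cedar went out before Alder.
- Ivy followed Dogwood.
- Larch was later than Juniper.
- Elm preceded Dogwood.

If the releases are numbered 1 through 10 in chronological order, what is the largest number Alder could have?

Alder must come before Juniper and Larch — 2 releases forced after it.
Everything else can be placed before Alder in some valid order, so Alder can sit as late as position 10 − 2 = 8.

8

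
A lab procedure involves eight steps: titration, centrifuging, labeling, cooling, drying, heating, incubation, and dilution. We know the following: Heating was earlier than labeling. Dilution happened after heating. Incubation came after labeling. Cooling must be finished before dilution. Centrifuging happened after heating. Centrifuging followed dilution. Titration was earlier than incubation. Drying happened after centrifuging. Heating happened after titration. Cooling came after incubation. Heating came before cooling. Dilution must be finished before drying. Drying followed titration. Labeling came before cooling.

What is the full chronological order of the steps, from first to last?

titration, heating, labeling, incubation, cooling, dilution, centrifuging, drying

The constraints fix every adjacent pair, so only one ordering works:
titration → heating → labeling → incubation → cooling → dilution → centrifuging → drying.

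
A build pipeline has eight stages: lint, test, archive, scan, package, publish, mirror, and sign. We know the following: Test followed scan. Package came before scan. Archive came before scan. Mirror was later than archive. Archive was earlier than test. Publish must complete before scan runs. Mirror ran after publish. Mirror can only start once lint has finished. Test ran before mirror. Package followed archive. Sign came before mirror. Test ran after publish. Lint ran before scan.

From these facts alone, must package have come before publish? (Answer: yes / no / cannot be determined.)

cannot be determined

No chain of stated constraints runs from package to publish, and none runs from publish to package either.
So the relative order of package and publish is not fixed by the given facts.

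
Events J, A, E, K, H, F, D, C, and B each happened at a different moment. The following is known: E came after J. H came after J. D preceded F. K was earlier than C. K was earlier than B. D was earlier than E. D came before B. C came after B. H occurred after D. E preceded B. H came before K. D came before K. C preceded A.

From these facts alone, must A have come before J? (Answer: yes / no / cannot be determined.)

Tracing the constraints gives J → E → B → C → A, so J must come before A.
That means A cannot be before J.

no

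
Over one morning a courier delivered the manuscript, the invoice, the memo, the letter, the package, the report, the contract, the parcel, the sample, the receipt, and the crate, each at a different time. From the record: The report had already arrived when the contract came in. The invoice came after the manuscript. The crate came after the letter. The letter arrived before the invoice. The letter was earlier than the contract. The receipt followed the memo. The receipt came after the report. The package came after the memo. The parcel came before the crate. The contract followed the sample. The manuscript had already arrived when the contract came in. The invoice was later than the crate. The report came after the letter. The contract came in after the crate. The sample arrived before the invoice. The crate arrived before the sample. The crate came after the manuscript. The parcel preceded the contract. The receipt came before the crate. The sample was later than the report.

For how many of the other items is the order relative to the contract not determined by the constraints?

2

Forced before the contract: the crate, the letter, the manuscript, the memo, the parcel, the receipt, the report, and the sample.
That leaves the invoice and the package with no forced order relative to the contract — 2.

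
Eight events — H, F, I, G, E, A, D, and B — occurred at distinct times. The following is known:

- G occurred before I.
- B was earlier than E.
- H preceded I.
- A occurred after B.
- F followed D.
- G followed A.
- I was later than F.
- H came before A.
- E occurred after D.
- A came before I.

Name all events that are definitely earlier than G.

Directly stated before G: A.
B reaches G via B → A → G.
H reaches G via H → A → G.
No chain forces D (or any of the others) ahead of G.

A, B, H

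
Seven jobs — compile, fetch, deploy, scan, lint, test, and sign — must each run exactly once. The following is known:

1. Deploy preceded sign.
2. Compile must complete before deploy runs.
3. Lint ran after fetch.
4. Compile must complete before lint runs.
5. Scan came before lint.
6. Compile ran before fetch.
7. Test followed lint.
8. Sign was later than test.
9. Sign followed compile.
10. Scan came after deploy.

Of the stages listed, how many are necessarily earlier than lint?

Directly stated before lint: compile, fetch, and scan.
Deploy reaches lint via deploy → scan → lint.
No chain forces sign (or any of the others) ahead of lint.
That's compile, deploy, fetch, and scan — 4 in all.

4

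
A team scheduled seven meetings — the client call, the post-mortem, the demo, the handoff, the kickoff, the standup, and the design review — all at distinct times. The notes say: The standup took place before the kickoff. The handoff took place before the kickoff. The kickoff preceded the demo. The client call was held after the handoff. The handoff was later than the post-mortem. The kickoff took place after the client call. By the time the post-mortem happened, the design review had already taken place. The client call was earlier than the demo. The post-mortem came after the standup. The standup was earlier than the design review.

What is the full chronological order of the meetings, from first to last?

the standup, the design review, the post-mortem, the handoff, the client call, the kickoff, the demo

The constraints fix every adjacent pair, so only one ordering works:
the standup → the design review → the post-mortem → the handoff → the client call → the kickoff → the demo.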